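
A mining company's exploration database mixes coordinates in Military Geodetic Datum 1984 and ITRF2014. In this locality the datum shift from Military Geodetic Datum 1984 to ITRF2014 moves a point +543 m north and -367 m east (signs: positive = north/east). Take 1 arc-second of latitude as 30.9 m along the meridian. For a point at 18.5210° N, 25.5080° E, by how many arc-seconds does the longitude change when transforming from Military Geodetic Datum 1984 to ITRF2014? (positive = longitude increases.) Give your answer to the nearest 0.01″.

Δλ = -12.53″

At latitude 18.5210°, cos φ = 0.948207.
1″ of longitude at this latitude = 30.90 × cos φ = 29.2996 m, so Δλ = -367.0 / 29.2996 = -12.526″.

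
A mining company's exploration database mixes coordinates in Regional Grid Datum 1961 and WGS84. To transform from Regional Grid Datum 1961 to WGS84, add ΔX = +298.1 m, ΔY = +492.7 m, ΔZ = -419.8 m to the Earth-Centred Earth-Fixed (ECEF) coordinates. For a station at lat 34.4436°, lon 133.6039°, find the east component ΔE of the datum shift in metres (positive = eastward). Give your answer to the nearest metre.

ΔE = -556 m

At φ = 34.4436°, λ = 133.6039°: sin φ = 0.565595, cos φ = 0.824683, sin λ = 0.724125, cos λ = -0.689669.
ΔE = −sin λ·ΔX + cos λ·ΔY = −(0.724125)·(298.1) + (-0.689669)·(492.7) = -555.66 m.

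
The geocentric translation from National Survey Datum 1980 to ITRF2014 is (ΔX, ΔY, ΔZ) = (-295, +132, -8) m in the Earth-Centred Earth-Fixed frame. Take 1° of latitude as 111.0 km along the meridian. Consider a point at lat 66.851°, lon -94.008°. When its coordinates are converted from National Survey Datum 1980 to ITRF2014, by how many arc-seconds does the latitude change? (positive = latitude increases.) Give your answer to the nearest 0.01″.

sin φ = 0.919486, cos φ = 0.393124, sin λ = -0.997554, cos λ = -0.069896.
North component: ΔN = −sin φ cos λ·ΔX − sin φ sin λ·ΔY + cos φ·ΔZ = −(0.919486)(-0.069896)(-295) − (0.919486)(-0.997554)(132) + (0.393124)(-8) = 98.97 m.
1° of latitude spans 111000 m, so Δφ = 98.97 / 111000 × 3600 = 3.210″.

Δφ = 3.21″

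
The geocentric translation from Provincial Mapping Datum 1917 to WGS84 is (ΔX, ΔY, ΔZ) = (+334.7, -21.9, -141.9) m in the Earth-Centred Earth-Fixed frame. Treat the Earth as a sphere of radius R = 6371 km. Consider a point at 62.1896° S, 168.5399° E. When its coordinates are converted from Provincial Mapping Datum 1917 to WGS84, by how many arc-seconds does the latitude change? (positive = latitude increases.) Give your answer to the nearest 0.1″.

Δφ = -11.7″

sin φ = -0.884496, cos φ = 0.466547, sin λ = 0.198685, cos λ = -0.980063.
North component: ΔN = −sin φ cos λ·ΔX − sin φ sin λ·ΔY + cos φ·ΔZ = −(-0.884496)(-0.980063)(334.7) − (-0.884496)(0.198685)(-21.9) + (0.466547)(-141.9) = -360.19 m.
1° of latitude spans πR/180 = 111195 m, so Δφ = -360.19 / 111195 × 3600 = -11.661″.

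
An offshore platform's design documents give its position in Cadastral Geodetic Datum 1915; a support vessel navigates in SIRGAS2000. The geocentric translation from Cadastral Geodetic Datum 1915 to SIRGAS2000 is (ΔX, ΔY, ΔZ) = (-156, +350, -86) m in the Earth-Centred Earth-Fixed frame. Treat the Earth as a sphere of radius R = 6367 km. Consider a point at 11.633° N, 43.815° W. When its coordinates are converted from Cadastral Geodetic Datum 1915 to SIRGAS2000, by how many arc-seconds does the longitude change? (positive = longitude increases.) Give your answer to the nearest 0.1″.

Δλ = 4.8″

sin φ = 0.201642, cos φ = 0.979459, sin λ = -0.692332, cos λ = 0.721579.
East component: ΔE = −sin λ·ΔX + cos λ·ΔY = −(-0.692332)(-156) + (0.721579)(350) = 144.55 m.
1° of latitude spans πR/180 = 111125 m; at latitude φ, 1° of longitude spans that × cos φ = 108842.5 m, so Δλ = 144.55 / 108842.5 × 3600 = 4.781″.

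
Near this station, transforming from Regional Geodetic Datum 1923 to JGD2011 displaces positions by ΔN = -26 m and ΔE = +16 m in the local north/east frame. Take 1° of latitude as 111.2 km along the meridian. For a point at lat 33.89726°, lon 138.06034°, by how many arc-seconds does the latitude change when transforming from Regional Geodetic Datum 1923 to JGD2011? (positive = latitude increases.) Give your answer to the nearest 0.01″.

Δφ = -0.84″

1° of latitude = 111.2 km, so Δφ = -26.0 / 111200 = -0.0002338° = -0.842″.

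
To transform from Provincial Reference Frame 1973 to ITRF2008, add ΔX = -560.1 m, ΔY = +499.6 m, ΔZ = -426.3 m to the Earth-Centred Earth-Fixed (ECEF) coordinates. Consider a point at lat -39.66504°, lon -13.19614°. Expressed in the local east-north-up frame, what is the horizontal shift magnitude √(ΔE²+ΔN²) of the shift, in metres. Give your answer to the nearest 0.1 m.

At φ = -39.66504°, λ = -13.19614°: sin φ = -0.638298, cos φ = 0.769789, sin λ = -0.228285, cos λ = 0.973594.
ΔE = −sin λ·ΔX + cos λ·ΔY = −(-0.228285)·(-560.1) + (0.973594)·(499.6) = 358.55 m.
ΔN = −sin φ cos λ·ΔX − sin φ sin λ·ΔY + cos φ·ΔZ = −(-0.638298)(0.973594)(-560.1) − (-0.638298)(-0.228285)(499.6) + (0.769789)(-426.3) = -749.03 m.
Horizontal magnitude = √(ΔE² + ΔN²) = √(358.55² + (-749.03)²) = 830.42 m.

830.4 m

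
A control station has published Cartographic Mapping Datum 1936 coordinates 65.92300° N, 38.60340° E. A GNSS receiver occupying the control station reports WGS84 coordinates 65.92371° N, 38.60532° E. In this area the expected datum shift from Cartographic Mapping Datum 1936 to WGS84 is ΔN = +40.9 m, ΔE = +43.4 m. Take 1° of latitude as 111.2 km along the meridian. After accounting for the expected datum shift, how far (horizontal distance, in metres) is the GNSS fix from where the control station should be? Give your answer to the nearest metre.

Observed coordinate differences: Δφ = +0.00071°, Δλ = +0.00192°.
Converting to metres (1° lat = 111200 m, cos φ = 0.407964): observed ΔN = 79.0 m, observed ΔE = 87.1 m.
Subtracting the expected shift leaves a residual of 79.0 − (40.9) = 38.1 m north and 87.1 − (43.4) = 43.7 m east.
Residual distance = √(38.1² + 43.7²) = 57.9 m.

58 m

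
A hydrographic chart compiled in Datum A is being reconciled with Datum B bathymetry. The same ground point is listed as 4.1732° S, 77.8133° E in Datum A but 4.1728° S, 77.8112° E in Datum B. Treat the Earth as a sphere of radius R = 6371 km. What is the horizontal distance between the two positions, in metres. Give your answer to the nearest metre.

237 m

Δφ = -4.1728° − -4.1732° = +0.0004°; Δλ = 77.8112° − 77.8133° = -0.0021°.
1° along a meridian = πR/180 = 111195 m.
ΔN = Δφ × 111195 = 44.5 m; ΔE = Δλ × 111195 × cos(-4.1732°) = -0.0021 × 111195 × 0.997349 = -232.9 m.
Distance = √(ΔE² + ΔN²) = √((-232.9)² + 44.5²) = 237.1 m.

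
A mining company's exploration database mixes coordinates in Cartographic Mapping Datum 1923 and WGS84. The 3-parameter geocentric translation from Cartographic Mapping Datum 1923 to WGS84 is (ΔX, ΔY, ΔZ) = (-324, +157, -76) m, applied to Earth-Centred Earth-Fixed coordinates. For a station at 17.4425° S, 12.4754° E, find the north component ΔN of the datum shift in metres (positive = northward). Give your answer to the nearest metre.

ΔN = -157 m

The local north axis is (−sin φ cos λ, −sin φ sin λ, cos φ), giving ΔN = -94.825 + 10.166 − 72.505 = -157.16 m.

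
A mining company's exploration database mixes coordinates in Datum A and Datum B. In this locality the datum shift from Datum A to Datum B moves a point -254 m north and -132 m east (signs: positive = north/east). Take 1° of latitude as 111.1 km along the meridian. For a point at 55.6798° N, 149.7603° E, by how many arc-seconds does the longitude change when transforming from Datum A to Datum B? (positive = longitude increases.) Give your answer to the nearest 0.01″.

Δλ = -7.59″

At latitude 55.6798°, cos φ = 0.563817.
1° of longitude at this latitude = 111.1 × cos φ = 62.64 km, so Δλ = -132.0 / 62640.1 = -0.0021073° = -7.586″.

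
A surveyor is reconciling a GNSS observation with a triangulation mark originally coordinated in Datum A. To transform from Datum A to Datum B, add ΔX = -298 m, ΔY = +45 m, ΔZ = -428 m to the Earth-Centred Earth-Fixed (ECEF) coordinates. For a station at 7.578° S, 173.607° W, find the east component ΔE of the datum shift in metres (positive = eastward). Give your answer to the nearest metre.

ΔE = -78 m

At φ = -7.578°, λ = -173.607°: sin φ = -0.131876, cos φ = 0.991266, sin λ = -0.111348, cos λ = -0.993782.
ΔE = −sin λ·ΔX + cos λ·ΔY = −(-0.111348)·(-298) + (-0.993782)·(45) = -77.90 m.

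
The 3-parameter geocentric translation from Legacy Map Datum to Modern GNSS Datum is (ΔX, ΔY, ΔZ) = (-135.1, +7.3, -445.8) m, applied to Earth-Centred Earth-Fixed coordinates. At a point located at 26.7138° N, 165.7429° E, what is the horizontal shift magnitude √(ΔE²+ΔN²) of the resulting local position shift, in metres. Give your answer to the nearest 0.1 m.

458.6 m

At φ = 26.7138°, λ = 165.7429°: sin φ = 0.449534, cos φ = 0.893263, sin λ = 0.246273, cos λ = -0.969200.
ΔE = −sin λ·ΔX + cos λ·ΔY = −(0.246273)·(-135.1) + (-0.969200)·(7.3) = 26.20 m.
ΔN = −sin φ cos λ·ΔX − sin φ sin λ·ΔY + cos φ·ΔZ = −(0.449534)(-0.969200)(-135.1) − (0.449534)(0.246273)(7.3) + (0.893263)(-445.8) = -457.89 m.
Horizontal magnitude = √(ΔE² + ΔN²) = √(26.20² + (-457.89)²) = 458.64 m.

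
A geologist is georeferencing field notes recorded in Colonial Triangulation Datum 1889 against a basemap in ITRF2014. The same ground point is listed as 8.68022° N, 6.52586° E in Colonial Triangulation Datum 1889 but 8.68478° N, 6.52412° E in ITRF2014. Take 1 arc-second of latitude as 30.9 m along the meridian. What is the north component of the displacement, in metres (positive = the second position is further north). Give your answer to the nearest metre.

ΔN = 507 m

Δφ = 8.68478° − 8.68022° = +0.00456°; Δλ = 6.52412° − 6.52586° = -0.00174°.
1° of latitude = 3600 × 30.90 = 111240 m.
ΔN = Δφ × 111240 = 507.3 m; ΔE = Δλ × 111240 × cos(8.68022°) = -0.00174 × 111240 × 0.988546 = -191.3 m.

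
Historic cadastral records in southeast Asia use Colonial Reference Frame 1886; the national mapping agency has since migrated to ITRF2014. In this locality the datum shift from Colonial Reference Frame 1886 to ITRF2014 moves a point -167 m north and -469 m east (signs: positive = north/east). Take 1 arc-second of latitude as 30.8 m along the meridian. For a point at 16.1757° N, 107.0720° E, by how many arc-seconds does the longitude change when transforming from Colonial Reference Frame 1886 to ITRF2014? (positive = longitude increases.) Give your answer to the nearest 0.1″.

At latitude 16.1757°, cos φ = 0.960412.
1″ of longitude at this latitude = 30.80 × cos φ = 29.5807 m, so Δλ = -469.0 / 29.5807 = -15.855″.

Δλ = -15.9″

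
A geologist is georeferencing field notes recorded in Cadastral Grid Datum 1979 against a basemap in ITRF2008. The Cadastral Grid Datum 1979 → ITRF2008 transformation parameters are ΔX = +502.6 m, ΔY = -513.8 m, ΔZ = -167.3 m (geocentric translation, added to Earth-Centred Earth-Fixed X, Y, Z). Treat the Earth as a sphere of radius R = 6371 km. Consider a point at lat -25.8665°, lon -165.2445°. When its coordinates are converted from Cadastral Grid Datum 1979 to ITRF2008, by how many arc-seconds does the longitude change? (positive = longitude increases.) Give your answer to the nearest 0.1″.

Δλ = 22.5″

sin φ = -0.436276, cos φ = 0.899813, sin λ = -0.254695, cos λ = -0.967021.
East component: ΔE = −sin λ·ΔX + cos λ·ΔY = −(-0.254695)(502.6) + (-0.967021)(-513.8) = 624.87 m.
1° of latitude spans πR/180 = 111195 m; at latitude φ, 1° of longitude spans that × cos φ = 100054.6 m, so Δλ = 624.87 / 100054.6 × 3600 = 22.483″.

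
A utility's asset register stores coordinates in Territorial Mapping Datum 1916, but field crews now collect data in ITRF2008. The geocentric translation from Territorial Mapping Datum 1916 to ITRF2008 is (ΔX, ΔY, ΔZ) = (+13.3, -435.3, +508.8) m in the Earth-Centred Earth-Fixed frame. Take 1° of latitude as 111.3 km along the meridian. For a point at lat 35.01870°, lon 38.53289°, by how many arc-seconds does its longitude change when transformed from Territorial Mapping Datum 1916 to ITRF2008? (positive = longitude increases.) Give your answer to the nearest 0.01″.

Δλ = -13.78″

sin φ = 0.573844, cos φ = 0.818965, sin λ = 0.622964, cos λ = 0.782251.
East component: ΔE = −sin λ·ΔX + cos λ·ΔY = −(0.622964)(13.3) + (0.782251)(-435.3) = -348.80 m.
1° of latitude spans 111300 m; at latitude φ, 1° of longitude spans that × cos φ = 91150.8 m, so Δλ = -348.80 / 91150.8 × 3600 = -13.776″.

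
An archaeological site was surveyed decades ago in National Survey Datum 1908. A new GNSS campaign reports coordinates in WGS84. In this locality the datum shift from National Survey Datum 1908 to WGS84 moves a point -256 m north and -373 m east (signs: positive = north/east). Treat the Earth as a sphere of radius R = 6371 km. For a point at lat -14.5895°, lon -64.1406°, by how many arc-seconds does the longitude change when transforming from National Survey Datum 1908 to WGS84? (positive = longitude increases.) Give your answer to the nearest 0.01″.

At latitude -14.5895°, cos φ = 0.967755.
One radian of longitude at latitude φ spans R cos φ, so Δλ = ΔE / (R cos φ) = -373.0 / (6371000 × 0.967755) = -6.0497e-05 rad = -12.478″.

Δλ = -12.48″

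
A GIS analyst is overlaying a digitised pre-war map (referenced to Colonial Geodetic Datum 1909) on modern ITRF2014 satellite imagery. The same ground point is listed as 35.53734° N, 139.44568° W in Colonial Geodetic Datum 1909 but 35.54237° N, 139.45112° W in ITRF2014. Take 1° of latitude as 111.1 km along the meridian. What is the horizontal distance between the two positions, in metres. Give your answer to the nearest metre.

744 m

Δφ = 35.54237° − 35.53734° = +0.00503°; Δλ = -139.45112° − -139.44568° = -0.00544°.
ΔN = Δφ × 111100 = 558.8 m; ΔE = Δλ × 111100 × cos(35.53734°) = -0.00544 × 111100 × 0.813737 = -491.8 m.
Distance = √(ΔE² + ΔN²) = √((-491.8)² + 558.8²) = 744.4 m.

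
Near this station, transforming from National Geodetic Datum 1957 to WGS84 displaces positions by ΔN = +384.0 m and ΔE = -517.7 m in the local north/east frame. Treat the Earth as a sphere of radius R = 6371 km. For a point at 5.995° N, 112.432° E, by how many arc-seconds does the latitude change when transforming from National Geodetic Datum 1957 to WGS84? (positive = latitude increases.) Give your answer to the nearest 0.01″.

On a sphere of radius R, 1 rad of latitude = R, so Δφ = ΔN / R = 384.0 / 6371000 = 6.0273e-05 rad = 12.432″.

Δφ = 12.43″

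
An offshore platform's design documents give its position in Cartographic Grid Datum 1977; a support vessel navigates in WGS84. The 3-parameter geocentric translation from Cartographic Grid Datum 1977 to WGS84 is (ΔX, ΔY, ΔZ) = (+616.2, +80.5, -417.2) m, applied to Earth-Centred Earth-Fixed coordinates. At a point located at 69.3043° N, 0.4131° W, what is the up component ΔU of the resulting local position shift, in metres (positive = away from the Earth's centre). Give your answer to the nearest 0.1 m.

ΔU = -172.7 m

At φ = 69.3043°, λ = -0.4131°: sin φ = 0.935471, cos φ = 0.353405, sin λ = -0.007210, cos λ = 0.999974.
ΔU = cos φ cos λ·ΔX + cos φ sin λ·ΔY + sin φ·ΔZ = (0.353405)(0.999974)(616.2) + (0.353405)(-0.007210)(80.5) + (0.935471)(-417.2) = -172.72 m.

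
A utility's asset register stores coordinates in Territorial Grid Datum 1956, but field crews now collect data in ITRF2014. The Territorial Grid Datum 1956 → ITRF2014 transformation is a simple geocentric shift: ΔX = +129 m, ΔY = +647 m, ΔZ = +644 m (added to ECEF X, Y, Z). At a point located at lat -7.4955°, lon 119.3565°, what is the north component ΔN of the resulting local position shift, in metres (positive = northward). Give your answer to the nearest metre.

At φ = -7.4955°, λ = 119.3565°: sin φ = -0.130448, cos φ = 0.991455, sin λ = 0.871586, cos λ = -0.490242.
ΔN = −sin φ cos λ·ΔX − sin φ sin λ·ΔY + cos φ·ΔZ = −(-0.130448)(-0.490242)(129) − (-0.130448)(0.871586)(647) + (0.991455)(644) = 703.81 m.

ΔN = 704 m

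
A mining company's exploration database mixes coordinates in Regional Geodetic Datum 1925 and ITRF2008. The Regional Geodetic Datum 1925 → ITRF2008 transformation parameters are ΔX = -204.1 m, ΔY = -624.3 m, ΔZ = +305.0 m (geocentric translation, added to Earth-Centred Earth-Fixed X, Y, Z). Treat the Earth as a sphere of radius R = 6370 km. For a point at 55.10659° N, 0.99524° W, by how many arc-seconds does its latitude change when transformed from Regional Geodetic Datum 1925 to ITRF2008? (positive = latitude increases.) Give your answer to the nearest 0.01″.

sin φ = 0.820218, cos φ = 0.572052, sin λ = -0.017369, cos λ = 0.999849.
North component: ΔN = −sin φ cos λ·ΔX − sin φ sin λ·ΔY + cos φ·ΔZ = −(0.820218)(0.999849)(-204.1) − (0.820218)(-0.017369)(-624.3) + (0.572052)(305.0) = 332.96 m.
1° of latitude spans πR/180 = 111177 m, so Δφ = 332.96 / 111177 × 3600 = 10.782″.

Δφ = 10.78″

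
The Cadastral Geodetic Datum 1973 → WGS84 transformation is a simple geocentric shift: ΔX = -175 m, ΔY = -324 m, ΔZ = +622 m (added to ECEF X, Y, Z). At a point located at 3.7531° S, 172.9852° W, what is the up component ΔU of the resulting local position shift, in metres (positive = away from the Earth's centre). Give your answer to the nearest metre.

ΔU = 172 m

At φ = -3.7531°, λ = -172.9852°: sin φ = -0.065457, cos φ = 0.997855, sin λ = -0.122126, cos λ = -0.992515.
ΔU = cos φ cos λ·ΔX + cos φ sin λ·ΔY + sin φ·ΔZ = (0.997855)(-0.992515)(-175) + (0.997855)(-0.122126)(-324) + (-0.065457)(622) = 172.09 m.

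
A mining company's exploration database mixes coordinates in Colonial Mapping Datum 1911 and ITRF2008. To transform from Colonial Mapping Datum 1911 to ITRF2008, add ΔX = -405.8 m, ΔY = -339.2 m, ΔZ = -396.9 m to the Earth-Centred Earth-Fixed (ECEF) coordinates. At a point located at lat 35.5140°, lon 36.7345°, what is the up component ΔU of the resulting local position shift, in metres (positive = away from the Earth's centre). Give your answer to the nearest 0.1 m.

The local up (radial) axis is (cos φ cos λ, cos φ sin λ, sin φ), giving ΔU = -264.716 − 165.137 − 230.560 = -660.41 m.

ΔU = -660.4 m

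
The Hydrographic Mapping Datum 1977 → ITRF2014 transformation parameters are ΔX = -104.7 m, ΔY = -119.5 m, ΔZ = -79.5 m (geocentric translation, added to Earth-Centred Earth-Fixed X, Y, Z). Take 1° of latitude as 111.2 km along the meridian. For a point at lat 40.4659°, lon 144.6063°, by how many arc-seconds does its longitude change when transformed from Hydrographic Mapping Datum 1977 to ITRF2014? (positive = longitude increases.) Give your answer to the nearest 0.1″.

sin φ = 0.648995, cos φ = 0.760792, sin λ = 0.579192, cos λ = -0.815191.
East component: ΔE = −sin λ·ΔX + cos λ·ΔY = −(0.579192)(-104.7) + (-0.815191)(-119.5) = 158.06 m.
1° of latitude spans 111200 m; at latitude φ, 1° of longitude spans that × cos φ = 84600.1 m, so Δλ = 158.06 / 84600.1 × 3600 = 6.726″.

Δλ = 6.7″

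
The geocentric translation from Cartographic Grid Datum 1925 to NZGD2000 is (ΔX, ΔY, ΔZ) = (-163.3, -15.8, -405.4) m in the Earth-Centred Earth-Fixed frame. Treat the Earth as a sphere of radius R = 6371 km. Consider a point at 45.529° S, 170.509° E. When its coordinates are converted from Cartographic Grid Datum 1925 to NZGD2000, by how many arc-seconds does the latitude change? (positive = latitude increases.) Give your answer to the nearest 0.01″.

sin φ = -0.713605, cos φ = 0.700548, sin λ = 0.164893, cos λ = -0.986312.
North component: ΔN = −sin φ cos λ·ΔX − sin φ sin λ·ΔY + cos φ·ΔZ = −(-0.713605)(-0.986312)(-163.3) − (-0.713605)(0.164893)(-15.8) + (0.700548)(-405.4) = -170.92 m.
1° of latitude spans πR/180 = 111195 m, so Δφ = -170.92 / 111195 × 3600 = -5.534″.

Δφ = -5.53″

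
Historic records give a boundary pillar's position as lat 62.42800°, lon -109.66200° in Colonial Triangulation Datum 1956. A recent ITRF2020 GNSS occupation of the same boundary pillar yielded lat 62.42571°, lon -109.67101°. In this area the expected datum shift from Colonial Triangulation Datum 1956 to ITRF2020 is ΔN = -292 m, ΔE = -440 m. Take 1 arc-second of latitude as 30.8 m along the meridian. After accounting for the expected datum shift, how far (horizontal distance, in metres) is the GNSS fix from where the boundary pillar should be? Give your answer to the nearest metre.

Observed coordinate differences: Δφ = -0.00229°, Δλ = -0.00901°.
Converting to metres (1° lat = 110880 m, cos φ = 0.462863): observed ΔN = -253.9 m, observed ΔE = -462.4 m.
Subtracting the expected shift leaves a residual of -253.9 − (-292) = 38.1 m north and -462.4 − (-440) = -22.4 m east.
Residual distance = √(38.1² + (-22.4)²) = 44.2 m.

44 m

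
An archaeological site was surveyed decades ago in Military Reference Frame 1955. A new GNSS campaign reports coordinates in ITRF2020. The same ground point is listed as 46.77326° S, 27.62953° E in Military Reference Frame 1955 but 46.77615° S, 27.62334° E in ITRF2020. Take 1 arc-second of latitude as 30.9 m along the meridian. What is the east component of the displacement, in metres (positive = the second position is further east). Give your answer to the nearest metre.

Δφ = -46.77615° − -46.77326° = -0.00289°; Δλ = 27.62334° − 27.62953° = -0.00619°.
1° of latitude = 3600 × 30.90 = 111240 m.
ΔN = Δφ × 111240 = -321.5 m; ΔE = Δλ × 111240 × cos(-46.77326°) = -0.00619 × 111240 × 0.684887 = -471.6 m.

ΔE = -472 m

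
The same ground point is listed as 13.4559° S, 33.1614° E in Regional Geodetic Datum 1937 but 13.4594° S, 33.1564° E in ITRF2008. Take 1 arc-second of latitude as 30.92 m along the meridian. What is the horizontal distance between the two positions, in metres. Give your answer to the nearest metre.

Δφ = -13.4594° − -13.4559° = -0.0035°; Δλ = 33.1564° − 33.1614° = -0.0050°.
1° of latitude = 3600 × 30.92 = 111312 m.
ΔN = Δφ × 111312 = -389.6 m; ΔE = Δλ × 111312 × cos(-13.4559°) = -0.0050 × 111312 × 0.972549 = -541.3 m.
Distance = √(ΔE² + ΔN²) = √((-541.3)² + (-389.6)²) = 666.9 m.

667 m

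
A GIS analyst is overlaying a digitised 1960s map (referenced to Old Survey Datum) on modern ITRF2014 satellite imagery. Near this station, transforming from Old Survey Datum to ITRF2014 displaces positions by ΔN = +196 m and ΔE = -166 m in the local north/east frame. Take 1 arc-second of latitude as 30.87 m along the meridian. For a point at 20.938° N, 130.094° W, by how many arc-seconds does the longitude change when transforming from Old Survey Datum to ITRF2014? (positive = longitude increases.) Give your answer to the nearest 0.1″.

Δλ = -5.8″

At latitude 20.938°, cos φ = 0.933968.
1″ of longitude at this latitude = 30.87 × cos φ = 28.8316 m, so Δλ = -166.0 / 28.8316 = -5.758″.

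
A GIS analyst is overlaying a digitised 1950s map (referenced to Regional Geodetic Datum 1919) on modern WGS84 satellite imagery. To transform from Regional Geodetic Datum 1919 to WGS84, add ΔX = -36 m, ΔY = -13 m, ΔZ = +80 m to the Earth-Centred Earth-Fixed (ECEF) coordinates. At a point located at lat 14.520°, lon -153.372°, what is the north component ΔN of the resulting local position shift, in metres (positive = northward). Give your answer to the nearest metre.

At φ = 14.520°, λ = -153.372°: sin φ = 0.250718, cos φ = 0.968060, sin λ = -0.448196, cos λ = -0.893935.
ΔN = −sin φ cos λ·ΔX − sin φ sin λ·ΔY + cos φ·ΔZ = −(0.250718)(-0.893935)(-36) − (0.250718)(-0.448196)(-13) + (0.968060)(80) = 67.92 m.

ΔN = 68 m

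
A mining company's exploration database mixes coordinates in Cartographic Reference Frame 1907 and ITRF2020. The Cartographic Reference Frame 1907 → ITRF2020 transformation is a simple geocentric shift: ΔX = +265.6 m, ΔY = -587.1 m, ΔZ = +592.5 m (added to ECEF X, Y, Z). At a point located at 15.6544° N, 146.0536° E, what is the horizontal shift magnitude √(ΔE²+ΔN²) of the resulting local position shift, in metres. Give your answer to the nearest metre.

The local east axis at (φ, λ) is (−sin λ, cos λ, 0), so ΔE = −sin(146.0536°)·265.6 + cos(146.0536°)·(-587.1) = 338.72 m.
The local north axis is (−sin φ cos λ, −sin φ sin λ, cos φ), giving ΔN = 59.453 + 88.464 + 570.522 = 718.44 m.
Horizontal magnitude = √(ΔE² + ΔN²) = √(338.72² + 718.44²) = 794.28 m.

794 m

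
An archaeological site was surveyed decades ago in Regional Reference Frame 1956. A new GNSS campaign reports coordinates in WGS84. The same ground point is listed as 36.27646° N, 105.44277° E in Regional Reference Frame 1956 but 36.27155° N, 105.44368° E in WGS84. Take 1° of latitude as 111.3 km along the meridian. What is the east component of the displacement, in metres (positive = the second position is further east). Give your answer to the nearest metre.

Δφ = 36.27155° − 36.27646° = -0.00491°; Δλ = 105.44368° − 105.44277° = +0.00091°.
ΔN = Δφ × 111300 = -546.5 m; ΔE = Δλ × 111300 × cos(36.27646°) = +0.00091 × 111300 × 0.806171 = 81.7 m.

ΔE = 82 m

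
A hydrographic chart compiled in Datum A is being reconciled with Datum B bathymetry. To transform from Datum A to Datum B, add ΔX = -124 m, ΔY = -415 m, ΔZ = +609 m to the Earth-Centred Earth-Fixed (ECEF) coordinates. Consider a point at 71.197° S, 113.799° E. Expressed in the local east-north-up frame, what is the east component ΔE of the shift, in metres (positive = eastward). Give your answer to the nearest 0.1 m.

The local east axis at (φ, λ) is (−sin λ, cos λ, 0), so ΔE = −sin(113.799°)·(-124) + cos(113.799°)·(-415) = 280.92 m.

ΔE = 280.9 m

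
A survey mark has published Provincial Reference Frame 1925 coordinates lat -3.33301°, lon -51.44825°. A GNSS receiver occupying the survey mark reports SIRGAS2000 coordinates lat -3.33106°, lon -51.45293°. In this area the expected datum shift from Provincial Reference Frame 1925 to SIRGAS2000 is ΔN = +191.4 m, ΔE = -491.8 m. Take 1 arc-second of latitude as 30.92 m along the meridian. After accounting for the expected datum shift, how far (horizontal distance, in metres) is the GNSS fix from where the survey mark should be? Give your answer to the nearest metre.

Observed coordinate differences: Δφ = +0.00195°, Δλ = -0.00468°.
Converting to metres (1° lat = 111312 m, cos φ = 0.998308): observed ΔN = 217.1 m, observed ΔE = -520.1 m.
Subtracting the expected shift leaves a residual of 217.1 − (191.4) = 25.7 m north and -520.1 − (-491.8) = -28.3 m east.
Residual distance = √(25.7² + (-28.3)²) = 38.2 m.

38 m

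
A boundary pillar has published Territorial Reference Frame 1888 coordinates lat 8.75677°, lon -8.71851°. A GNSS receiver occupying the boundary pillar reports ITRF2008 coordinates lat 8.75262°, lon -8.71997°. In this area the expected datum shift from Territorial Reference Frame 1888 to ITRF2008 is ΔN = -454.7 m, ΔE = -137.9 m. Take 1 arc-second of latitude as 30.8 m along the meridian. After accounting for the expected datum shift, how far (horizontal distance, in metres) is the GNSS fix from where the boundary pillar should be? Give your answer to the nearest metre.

23 m

Observed coordinate differences: Δφ = -0.00415°, Δλ = -0.00146°.
Converting to metres (1° lat = 110880 m, cos φ = 0.988344): observed ΔN = -460.2 m, observed ΔE = -160.0 m.
Subtracting the expected shift leaves a residual of -460.2 − (-454.7) = -5.5 m north and -160.0 − (-137.9) = -22.1 m east.
Residual distance = √((-5.5)² + (-22.1)²) = 22.8 m.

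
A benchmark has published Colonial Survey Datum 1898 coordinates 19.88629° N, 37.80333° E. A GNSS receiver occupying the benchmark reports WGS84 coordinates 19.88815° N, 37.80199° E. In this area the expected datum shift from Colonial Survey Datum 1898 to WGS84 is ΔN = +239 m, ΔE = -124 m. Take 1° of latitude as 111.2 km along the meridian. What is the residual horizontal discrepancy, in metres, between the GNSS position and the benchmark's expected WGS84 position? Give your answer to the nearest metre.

Observed coordinate differences: Δφ = +0.00186°, Δλ = -0.00134°.
Converting to metres (1° lat = 111200 m, cos φ = 0.940370): observed ΔN = 206.8 m, observed ΔE = -140.1 m.
Subtracting the expected shift leaves a residual of 206.8 − (239) = -32.2 m north and -140.1 − (-124) = -16.1 m east.
Residual distance = √((-32.2)² + (-16.1)²) = 36.0 m.

36 m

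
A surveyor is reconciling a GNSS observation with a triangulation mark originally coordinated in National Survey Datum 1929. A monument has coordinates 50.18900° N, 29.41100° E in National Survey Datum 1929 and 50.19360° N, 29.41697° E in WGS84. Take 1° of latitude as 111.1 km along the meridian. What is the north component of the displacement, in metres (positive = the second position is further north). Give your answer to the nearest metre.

Δφ = 50.19360° − 50.18900° = +0.00460°; Δλ = 29.41697° − 29.41100° = +0.00597°.
ΔN = Δφ × 111100 = 511.1 m; ΔE = Δλ × 111100 × cos(50.18900°) = +0.00597 × 111100 × 0.640257 = 424.7 m.

ΔN = 511 m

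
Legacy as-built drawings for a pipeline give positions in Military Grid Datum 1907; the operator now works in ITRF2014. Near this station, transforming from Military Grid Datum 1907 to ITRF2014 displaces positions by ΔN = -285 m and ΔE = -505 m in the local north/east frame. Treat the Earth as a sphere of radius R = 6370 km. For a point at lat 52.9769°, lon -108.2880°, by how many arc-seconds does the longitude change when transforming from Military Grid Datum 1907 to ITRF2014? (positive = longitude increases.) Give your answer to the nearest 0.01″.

Δλ = -27.16″

At latitude 52.9769°, cos φ = 0.602137.
One radian of longitude at latitude φ spans R cos φ, so Δλ = ΔE / (R cos φ) = -505.0 / (6370000 × 0.602137) = -1.3166e-04 rad = -27.157″.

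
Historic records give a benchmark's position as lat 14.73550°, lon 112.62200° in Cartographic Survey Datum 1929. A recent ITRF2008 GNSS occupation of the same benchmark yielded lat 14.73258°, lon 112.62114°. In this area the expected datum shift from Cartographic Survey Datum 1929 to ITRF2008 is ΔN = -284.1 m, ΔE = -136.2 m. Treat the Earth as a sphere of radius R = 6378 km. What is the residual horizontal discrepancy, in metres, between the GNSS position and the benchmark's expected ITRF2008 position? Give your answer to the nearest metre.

60 m

Observed coordinate differences: Δφ = -0.00292°, Δλ = -0.00086°.
Converting to metres (1° lat = 111317 m, cos φ = 0.967110): observed ΔN = -325.0 m, observed ΔE = -92.6 m.
Subtracting the expected shift leaves a residual of -325.0 − (-284.1) = -40.9 m north and -92.6 − (-136.2) = 43.6 m east.
Residual distance = √((-40.9)² + 43.6²) = 59.8 m.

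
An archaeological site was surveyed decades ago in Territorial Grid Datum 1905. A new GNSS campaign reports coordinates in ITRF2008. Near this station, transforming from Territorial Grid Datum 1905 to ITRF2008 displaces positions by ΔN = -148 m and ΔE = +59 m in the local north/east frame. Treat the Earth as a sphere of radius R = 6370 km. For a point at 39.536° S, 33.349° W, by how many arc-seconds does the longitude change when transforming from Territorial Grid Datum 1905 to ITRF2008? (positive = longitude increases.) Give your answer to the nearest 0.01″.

At latitude -39.536°, cos φ = 0.771225.
One radian of longitude at latitude φ spans R cos φ, so Δλ = ΔE / (R cos φ) = 59.0 / (6370000 × 0.771225) = 1.2010e-05 rad = 2.477″.

Δλ = 2.48″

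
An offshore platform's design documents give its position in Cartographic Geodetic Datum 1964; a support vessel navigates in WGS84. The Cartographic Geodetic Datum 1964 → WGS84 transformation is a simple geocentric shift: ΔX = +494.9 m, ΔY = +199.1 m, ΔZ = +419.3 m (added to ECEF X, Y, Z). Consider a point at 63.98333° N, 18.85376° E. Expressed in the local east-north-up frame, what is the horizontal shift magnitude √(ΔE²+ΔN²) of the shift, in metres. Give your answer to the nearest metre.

296 m

The local east axis at (φ, λ) is (−sin λ, cos λ, 0), so ΔE = −sin(18.85376°)·494.9 + cos(18.85376°)·199.1 = 28.49 m.
The local north axis is (−sin φ cos λ, −sin φ sin λ, cos φ), giving ΔN = -420.888 − 57.820 + 183.919 = -294.79 m.
Horizontal magnitude = √(ΔE² + ΔN²) = √(28.49² + (-294.79)²) = 296.16 m.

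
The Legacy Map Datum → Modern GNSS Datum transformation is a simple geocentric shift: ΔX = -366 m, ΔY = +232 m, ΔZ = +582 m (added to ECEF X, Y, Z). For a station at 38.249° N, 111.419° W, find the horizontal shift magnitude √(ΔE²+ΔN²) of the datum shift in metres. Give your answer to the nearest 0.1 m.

The local east axis at (φ, λ) is (−sin λ, cos λ, 0), so ΔE = −sin(-111.419°)·(-366) + cos(-111.419°)·232 = -425.45 m.
The local north axis is (−sin φ cos λ, −sin φ sin λ, cos φ), giving ΔN = -82.745 + 133.707 + 457.061 = 508.02 m.
Horizontal magnitude = √(ΔE² + ΔN²) = √((-425.45)² + 508.02²) = 662.64 m.

662.6 m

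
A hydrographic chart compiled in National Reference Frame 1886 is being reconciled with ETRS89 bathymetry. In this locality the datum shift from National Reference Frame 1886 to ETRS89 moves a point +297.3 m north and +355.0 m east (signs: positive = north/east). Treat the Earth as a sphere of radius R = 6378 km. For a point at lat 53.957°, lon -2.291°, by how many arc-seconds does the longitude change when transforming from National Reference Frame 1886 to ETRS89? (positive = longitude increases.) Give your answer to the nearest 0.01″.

At latitude 53.957°, cos φ = 0.588392.
One radian of longitude at latitude φ spans R cos φ, so Δλ = ΔE / (R cos φ) = 355.0 / (6378000 × 0.588392) = 9.4597e-05 rad = 19.512″.

Δλ = 19.51″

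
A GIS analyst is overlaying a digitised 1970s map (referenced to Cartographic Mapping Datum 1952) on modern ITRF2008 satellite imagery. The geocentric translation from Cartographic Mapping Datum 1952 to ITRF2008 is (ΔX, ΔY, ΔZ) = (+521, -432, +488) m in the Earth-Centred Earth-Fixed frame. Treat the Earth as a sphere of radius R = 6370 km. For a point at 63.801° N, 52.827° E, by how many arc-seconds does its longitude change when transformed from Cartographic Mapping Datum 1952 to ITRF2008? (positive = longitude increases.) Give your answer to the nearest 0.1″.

sin φ = 0.897266, cos φ = 0.441490, sin λ = 0.796815, cos λ = 0.604224.
East component: ΔE = −sin λ·ΔX + cos λ·ΔY = −(0.796815)(521) + (0.604224)(-432) = -676.17 m.
1° of latitude spans πR/180 = 111177 m; at latitude φ, 1° of longitude spans that × cos φ = 49083.8 m, so Δλ = -676.17 / 49083.8 × 3600 = -49.593″.

Δλ = -49.6″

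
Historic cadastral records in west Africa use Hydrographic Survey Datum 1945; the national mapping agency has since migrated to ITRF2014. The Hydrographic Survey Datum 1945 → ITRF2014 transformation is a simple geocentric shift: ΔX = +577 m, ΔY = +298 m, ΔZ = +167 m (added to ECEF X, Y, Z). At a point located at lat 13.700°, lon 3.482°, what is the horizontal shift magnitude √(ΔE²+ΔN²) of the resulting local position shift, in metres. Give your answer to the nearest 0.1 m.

263.3 m

The local east axis at (φ, λ) is (−sin λ, cos λ, 0), so ΔE = −sin(3.482°)·577 + cos(3.482°)·298 = 262.41 m.
The local north axis is (−sin φ cos λ, −sin φ sin λ, cos φ), giving ΔN = -136.403 − 4.287 + 162.249 = 21.56 m.
Horizontal magnitude = √(ΔE² + ΔN²) = √(262.41² + 21.56²) = 263.29 m.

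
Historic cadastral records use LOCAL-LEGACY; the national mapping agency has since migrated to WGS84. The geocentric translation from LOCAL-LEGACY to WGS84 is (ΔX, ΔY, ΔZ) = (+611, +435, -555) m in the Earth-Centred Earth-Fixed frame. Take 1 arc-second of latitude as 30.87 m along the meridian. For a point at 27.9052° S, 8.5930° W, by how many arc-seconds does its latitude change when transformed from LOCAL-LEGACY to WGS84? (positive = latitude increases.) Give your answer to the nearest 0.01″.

Δφ = -7.71″

sin φ = -0.468010, cos φ = 0.883723, sin λ = -0.149415, cos λ = 0.988775.
North component: ΔN = −sin φ cos λ·ΔX − sin φ sin λ·ΔY + cos φ·ΔZ = −(-0.468010)(0.988775)(611) − (-0.468010)(-0.149415)(435) + (0.883723)(-555) = -238.14 m.
1° of latitude spans 3600 × 30.87 = 111132 m, so Δφ = -238.14 / 111132 × 3600 = -7.714″.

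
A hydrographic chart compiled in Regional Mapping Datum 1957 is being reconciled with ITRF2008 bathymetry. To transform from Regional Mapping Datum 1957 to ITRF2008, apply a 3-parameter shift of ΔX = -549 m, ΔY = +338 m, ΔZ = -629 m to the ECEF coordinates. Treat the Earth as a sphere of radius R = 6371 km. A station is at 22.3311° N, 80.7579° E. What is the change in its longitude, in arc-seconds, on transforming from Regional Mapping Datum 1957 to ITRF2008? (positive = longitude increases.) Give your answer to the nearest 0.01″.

Δλ = 20.87″

sin φ = 0.379958, cos φ = 0.925004, sin λ = 0.987019, cos λ = 0.160606.
East component: ΔE = −sin λ·ΔX + cos λ·ΔY = −(0.987019)(-549) + (0.160606)(338) = 596.16 m.
1° of latitude spans πR/180 = 111195 m; at latitude φ, 1° of longitude spans that × cos φ = 102855.7 m, so Δλ = 596.16 / 102855.7 × 3600 = 20.866″.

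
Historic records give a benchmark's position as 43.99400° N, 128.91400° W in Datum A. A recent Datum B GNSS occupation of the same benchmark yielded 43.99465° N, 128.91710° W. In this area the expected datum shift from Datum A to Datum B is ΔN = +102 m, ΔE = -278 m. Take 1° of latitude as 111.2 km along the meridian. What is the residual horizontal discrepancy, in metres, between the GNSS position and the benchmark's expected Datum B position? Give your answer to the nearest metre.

Observed coordinate differences: Δφ = +0.00065°, Δλ = -0.00310°.
Converting to metres (1° lat = 111200 m, cos φ = 0.719413): observed ΔN = 72.3 m, observed ΔE = -248.0 m.
Subtracting the expected shift leaves a residual of 72.3 − (102) = -29.7 m north and -248.0 − (-278) = 30.0 m east.
Residual distance = √((-29.7)² + 30.0²) = 42.2 m.

42 m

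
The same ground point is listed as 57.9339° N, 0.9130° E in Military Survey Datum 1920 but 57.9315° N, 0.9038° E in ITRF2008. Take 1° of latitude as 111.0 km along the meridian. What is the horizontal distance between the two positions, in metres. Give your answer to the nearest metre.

604 m

Δφ = 57.9315° − 57.9339° = -0.0024°; Δλ = 0.9038° − 0.9130° = -0.0092°.
ΔN = Δφ × 111000 = -266.4 m; ΔE = Δλ × 111000 × cos(57.9339°) = -0.0092 × 111000 × 0.530897 = -542.2 m.
Distance = √(ΔE² + ΔN²) = √((-542.2)² + (-266.4)²) = 604.1 m.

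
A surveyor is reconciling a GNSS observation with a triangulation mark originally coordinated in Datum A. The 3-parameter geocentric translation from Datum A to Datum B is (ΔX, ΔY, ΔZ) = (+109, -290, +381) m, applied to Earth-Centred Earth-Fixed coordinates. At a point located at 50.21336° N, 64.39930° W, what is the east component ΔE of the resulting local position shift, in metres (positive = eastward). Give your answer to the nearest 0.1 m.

The local east axis at (φ, λ) is (−sin λ, cos λ, 0), so ΔE = −sin(-64.39930°)·109 + cos(-64.39930°)·(-290) = -27.01 m.

ΔE = -27.0 m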